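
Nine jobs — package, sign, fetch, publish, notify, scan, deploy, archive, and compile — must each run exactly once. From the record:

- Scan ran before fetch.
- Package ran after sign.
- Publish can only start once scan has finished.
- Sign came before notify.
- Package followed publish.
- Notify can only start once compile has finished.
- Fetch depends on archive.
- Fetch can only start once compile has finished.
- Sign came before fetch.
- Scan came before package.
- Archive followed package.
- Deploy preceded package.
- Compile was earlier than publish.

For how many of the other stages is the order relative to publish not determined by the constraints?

3

Forced before publish: compile and scan; forced after publish: archive, fetch, and package.
That leaves deploy, notify, and sign with no forced order relative to publish — 3.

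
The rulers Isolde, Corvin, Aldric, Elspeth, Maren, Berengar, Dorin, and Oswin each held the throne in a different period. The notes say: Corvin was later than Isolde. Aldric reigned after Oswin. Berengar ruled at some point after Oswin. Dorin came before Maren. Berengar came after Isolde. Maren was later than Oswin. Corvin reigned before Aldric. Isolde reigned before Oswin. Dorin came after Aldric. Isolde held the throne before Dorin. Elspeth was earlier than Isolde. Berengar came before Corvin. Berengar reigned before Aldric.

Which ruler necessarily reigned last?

Every other ruler has a chain of constraints placing them before Maren, so Maren is last.

Maren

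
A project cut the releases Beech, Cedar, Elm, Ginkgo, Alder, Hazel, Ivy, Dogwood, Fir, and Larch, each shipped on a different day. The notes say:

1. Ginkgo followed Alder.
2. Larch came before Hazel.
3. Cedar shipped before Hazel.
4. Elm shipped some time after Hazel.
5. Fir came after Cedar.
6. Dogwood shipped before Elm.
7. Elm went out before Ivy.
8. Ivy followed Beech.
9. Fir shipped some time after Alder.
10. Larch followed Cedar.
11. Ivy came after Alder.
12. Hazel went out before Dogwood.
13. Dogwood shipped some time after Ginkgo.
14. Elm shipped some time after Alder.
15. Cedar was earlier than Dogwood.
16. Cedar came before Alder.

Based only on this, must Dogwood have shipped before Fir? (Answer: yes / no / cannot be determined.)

No chain of stated constraints runs from Dogwood to Fir, and none runs from Fir to Dogwood either.
So the relative order of Dogwood and Fir is not fixed by the given facts.

cannot be determined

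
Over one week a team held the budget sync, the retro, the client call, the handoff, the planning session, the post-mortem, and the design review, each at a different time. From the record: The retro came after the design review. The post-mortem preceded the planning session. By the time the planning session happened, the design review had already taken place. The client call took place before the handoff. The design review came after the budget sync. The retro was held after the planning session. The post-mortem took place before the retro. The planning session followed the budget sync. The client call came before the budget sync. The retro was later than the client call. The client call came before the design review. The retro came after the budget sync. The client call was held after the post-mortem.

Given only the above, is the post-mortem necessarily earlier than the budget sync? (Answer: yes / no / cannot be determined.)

Chain the constraints: the post-mortem → the client call → the budget sync. Each link is directly stated, so the post-mortem comes before the budget sync.

yes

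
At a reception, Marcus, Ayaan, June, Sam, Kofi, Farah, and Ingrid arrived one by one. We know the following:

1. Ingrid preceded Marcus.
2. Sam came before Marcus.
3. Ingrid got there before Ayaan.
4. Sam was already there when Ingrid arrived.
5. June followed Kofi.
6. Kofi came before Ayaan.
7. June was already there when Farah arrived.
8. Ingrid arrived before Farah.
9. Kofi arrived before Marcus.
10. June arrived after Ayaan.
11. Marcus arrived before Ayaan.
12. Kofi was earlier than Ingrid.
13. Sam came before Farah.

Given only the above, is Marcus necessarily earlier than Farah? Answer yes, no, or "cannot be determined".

yes

Chain the constraints: Marcus → Ayaan → June → Farah. Each link is directly stated, so Marcus comes before Farah.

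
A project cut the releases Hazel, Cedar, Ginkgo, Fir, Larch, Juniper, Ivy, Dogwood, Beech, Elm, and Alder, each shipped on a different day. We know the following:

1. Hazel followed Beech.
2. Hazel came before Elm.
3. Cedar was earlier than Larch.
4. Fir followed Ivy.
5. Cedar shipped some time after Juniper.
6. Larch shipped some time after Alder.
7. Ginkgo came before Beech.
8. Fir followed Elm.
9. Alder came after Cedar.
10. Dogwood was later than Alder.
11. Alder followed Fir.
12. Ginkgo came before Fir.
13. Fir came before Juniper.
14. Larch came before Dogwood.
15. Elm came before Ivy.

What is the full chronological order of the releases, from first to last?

Ginkgo, Beech, Hazel, Elm, Ivy, Fir, Juniper, Cedar, Alder, Larch, Dogwood

The constraints fix every adjacent pair, so only one ordering works:
Ginkgo → Beech → Hazel → Elm → Ivy → Fir → Juniper → Cedar → Alder → Larch → Dogwood.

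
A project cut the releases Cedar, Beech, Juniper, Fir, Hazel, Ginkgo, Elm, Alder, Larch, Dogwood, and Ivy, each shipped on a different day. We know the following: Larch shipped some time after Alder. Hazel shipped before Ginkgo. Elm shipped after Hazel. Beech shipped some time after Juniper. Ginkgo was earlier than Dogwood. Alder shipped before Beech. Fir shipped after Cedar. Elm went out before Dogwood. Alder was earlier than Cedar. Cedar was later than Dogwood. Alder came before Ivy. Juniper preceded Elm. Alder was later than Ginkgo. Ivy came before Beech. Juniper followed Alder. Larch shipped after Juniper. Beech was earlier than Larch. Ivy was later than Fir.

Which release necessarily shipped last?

Every other release has a chain of constraints placing it before Larch, so Larch is last.

Larch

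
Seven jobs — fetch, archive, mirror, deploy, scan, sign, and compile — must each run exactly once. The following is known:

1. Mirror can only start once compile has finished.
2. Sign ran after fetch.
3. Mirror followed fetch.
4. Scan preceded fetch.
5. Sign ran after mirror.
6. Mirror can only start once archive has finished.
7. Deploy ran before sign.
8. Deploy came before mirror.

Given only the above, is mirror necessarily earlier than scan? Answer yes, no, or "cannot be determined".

no

Tracing the constraints gives scan → fetch → mirror, so scan must come before mirror.
That means mirror cannot be before scan.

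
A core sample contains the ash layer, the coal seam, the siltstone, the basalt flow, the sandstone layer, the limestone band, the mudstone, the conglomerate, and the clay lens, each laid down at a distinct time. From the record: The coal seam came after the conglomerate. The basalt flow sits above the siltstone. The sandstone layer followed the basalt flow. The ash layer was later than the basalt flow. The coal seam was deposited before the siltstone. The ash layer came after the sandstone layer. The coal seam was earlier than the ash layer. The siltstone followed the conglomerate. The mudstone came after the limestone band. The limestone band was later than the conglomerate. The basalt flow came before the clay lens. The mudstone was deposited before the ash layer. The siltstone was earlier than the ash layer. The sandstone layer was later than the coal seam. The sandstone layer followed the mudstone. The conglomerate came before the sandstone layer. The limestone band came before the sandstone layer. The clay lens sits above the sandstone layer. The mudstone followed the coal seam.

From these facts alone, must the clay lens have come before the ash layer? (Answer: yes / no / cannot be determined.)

No chain of stated constraints runs from the clay lens to the ash layer, and none runs from the ash layer to the clay lens either.
So the relative order of the clay lens and the ash layer is not fixed by the given facts.

cannot be determined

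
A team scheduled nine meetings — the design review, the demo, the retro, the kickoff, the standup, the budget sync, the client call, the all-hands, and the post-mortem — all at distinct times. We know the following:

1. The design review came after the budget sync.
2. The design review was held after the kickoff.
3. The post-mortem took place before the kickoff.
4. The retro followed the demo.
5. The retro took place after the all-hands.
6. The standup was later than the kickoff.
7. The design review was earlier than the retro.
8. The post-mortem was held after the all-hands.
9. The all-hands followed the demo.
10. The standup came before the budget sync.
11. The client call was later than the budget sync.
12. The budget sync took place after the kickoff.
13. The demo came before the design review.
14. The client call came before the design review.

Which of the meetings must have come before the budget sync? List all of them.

the all-hands, the demo, the kickoff, the post-mortem, the standup

Directly stated before the budget sync: the kickoff and the standup.
The all-hands reaches the budget sync via the all-hands → the post-mortem → the kickoff → the budget sync.
The demo reaches the budget sync via the demo → the all-hands → the post-mortem → the kickoff → the budget sync.
The post-mortem reaches the budget sync via the post-mortem → the kickoff → the budget sync.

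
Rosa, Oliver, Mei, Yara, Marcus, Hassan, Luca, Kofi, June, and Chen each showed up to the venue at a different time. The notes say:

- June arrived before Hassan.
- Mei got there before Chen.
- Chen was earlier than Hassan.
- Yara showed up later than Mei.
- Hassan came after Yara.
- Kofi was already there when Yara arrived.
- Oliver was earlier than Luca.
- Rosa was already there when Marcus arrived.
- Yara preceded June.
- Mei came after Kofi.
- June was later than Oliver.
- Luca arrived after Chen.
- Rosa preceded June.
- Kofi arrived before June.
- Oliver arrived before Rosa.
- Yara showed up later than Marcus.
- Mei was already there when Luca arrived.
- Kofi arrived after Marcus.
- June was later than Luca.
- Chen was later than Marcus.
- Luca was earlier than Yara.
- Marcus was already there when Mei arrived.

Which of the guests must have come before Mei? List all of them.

Directly stated before Mei: Kofi and Marcus.
Oliver reaches Mei via Oliver → Rosa → Marcus → Mei.
Rosa reaches Mei via Rosa → Marcus → Mei.
No chain forces Luca (or any of the others) ahead of Mei.

Kofi, Marcus, Oliver, Rosa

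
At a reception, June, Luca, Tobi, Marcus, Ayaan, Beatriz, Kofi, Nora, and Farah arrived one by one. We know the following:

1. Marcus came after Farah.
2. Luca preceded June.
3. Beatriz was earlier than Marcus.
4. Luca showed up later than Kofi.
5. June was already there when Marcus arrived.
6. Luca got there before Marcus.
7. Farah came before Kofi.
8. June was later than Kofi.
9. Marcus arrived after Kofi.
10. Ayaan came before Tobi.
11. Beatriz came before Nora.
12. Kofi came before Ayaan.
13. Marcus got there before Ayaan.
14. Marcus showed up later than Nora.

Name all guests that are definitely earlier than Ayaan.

Beatriz, Farah, June, Kofi, Luca, Marcus, Nora

Directly stated before Ayaan: Kofi and Marcus.
Beatriz reaches Ayaan via Beatriz → Marcus → Ayaan.
Farah reaches Ayaan via Farah → Kofi → Ayaan.
June reaches Ayaan via June → Marcus → Ayaan.
Likewise Luca and Nora each reach Ayaan by chaining the stated constraints.
No chain forces Tobi ahead of Ayaan.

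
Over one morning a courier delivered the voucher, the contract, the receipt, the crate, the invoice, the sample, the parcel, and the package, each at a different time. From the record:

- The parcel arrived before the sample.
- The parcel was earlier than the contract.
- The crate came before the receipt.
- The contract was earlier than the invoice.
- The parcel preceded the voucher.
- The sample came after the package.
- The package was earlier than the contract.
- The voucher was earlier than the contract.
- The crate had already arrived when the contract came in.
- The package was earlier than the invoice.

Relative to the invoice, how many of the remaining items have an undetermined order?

Forced before the invoice: the contract, the crate, the package, the parcel, and the voucher.
That leaves the receipt and the sample with no forced order relative to the invoice — 2.

2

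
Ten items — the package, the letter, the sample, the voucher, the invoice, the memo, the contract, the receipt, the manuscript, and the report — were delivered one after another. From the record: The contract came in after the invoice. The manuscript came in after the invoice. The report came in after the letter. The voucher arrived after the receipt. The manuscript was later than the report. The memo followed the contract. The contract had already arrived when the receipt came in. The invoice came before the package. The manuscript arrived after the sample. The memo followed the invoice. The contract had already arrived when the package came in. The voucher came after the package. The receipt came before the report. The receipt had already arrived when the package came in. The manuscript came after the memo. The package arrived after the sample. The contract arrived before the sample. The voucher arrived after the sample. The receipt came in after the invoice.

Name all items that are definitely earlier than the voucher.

the contract, the invoice, the package, the receipt, the sample

Directly stated before the voucher: the package, the receipt, and the sample.
The contract reaches the voucher via the contract → the receipt → the voucher.
The invoice reaches the voucher via the invoice → the receipt → the voucher.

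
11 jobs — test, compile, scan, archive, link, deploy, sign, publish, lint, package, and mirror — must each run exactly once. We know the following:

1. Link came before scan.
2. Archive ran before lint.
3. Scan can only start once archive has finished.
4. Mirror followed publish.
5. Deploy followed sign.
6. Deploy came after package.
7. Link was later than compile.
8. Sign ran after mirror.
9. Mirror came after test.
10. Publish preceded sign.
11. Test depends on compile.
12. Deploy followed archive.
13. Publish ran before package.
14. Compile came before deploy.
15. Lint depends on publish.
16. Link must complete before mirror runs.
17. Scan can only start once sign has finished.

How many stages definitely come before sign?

Directly stated before sign: mirror and publish.
Compile reaches sign via compile → test → mirror → sign.
Link reaches sign via link → mirror → sign.
Test reaches sign via test → mirror → sign.
That's compile, link, mirror, publish, and test — 5 in all.

5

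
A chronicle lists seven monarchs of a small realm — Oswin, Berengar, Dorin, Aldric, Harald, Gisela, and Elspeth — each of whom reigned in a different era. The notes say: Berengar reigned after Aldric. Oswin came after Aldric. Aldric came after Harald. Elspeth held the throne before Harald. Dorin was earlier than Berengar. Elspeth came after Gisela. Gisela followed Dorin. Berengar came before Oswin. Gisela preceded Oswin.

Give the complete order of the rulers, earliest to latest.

The constraints fix every adjacent pair, so only one ordering works:
Dorin → Gisela → Elspeth → Harald → Aldric → Berengar → Oswin.

Dorin, Gisela, Elspeth, Harald, Aldric, Berengar, Oswin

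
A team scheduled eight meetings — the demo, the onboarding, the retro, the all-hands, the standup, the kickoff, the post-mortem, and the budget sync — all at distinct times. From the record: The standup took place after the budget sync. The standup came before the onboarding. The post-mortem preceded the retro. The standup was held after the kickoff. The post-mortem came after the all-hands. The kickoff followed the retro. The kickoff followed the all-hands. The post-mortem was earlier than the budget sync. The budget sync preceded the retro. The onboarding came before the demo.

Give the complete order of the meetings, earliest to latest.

the all-hands, the post-mortem, the budget sync, the retro, the kickoff, the standup, the onboarding, the demo

The constraints fix every adjacent pair, so only one ordering works:
the all-hands → the post-mortem → the budget sync → the retro → the kickoff → the standup → the onboarding → the demo.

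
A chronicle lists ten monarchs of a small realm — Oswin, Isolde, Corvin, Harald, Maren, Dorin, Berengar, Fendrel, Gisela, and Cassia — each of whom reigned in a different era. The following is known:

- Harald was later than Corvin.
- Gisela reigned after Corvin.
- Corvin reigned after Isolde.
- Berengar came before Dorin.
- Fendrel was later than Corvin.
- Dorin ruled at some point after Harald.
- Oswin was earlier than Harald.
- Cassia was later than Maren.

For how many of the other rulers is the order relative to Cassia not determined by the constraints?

8

Forced before Cassia: Maren.
That leaves Berengar, Corvin, Dorin, Fendrel, Gisela, Harald, Isolde, and Oswin with no forced order relative to Cassia — 8.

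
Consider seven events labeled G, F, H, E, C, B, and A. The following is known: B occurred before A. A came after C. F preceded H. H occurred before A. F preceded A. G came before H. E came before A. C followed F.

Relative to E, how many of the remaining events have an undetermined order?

5

Forced after E: A.
That leaves B, C, F, G, and H with no forced order relative to E — 5.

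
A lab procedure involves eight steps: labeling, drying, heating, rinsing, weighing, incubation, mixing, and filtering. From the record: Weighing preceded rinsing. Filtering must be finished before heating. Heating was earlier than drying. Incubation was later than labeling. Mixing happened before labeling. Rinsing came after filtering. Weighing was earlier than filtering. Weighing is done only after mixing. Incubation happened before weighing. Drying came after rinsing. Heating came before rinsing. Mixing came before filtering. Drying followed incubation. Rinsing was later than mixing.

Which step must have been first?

Mixing has a chain of constraints placing it before every other step, so mixing must be first.

mixing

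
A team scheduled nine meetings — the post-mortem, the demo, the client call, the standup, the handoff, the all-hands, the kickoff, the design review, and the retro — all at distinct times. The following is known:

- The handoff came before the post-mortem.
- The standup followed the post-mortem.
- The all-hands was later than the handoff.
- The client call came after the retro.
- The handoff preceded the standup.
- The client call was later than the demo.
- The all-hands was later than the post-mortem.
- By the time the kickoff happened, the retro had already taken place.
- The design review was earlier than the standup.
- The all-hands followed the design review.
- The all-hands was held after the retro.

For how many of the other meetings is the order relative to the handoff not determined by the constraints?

Forced after the handoff: the all-hands, the post-mortem, and the standup.
That leaves the client call, the demo, the design review, the kickoff, and the retro with no forced order relative to the handoff — 5.

5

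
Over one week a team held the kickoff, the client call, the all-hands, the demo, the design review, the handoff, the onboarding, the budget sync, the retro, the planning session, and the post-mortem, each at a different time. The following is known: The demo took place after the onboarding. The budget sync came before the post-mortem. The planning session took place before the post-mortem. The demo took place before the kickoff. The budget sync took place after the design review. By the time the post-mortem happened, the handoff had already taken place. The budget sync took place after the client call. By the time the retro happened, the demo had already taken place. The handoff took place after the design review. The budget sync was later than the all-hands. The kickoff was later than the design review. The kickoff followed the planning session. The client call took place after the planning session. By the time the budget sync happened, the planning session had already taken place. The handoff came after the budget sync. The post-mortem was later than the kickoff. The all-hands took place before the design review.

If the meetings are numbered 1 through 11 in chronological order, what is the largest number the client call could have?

The client call must come before the budget sync, the handoff, and the post-mortem — 3 meetings forced after it.
Everything else can be placed before the client call in some valid order, so the client call can sit as late as position 11 − 3 = 8.

8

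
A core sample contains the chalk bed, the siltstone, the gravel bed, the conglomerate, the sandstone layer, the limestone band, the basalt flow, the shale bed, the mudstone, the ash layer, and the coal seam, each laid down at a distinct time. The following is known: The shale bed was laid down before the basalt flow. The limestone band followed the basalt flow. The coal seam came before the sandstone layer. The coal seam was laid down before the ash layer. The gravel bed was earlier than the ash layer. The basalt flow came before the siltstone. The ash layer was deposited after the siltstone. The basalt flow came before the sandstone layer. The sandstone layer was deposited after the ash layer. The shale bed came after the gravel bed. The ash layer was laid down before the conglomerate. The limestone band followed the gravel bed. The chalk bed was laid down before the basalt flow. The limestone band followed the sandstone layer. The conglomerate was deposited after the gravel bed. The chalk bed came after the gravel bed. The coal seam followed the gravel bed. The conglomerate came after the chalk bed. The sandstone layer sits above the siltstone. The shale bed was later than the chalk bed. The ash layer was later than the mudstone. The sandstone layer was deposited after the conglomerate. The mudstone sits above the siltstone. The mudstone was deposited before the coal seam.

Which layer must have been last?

the limestone band

Every other layer has a chain of constraints placing it before the limestone band, so the limestone band is last.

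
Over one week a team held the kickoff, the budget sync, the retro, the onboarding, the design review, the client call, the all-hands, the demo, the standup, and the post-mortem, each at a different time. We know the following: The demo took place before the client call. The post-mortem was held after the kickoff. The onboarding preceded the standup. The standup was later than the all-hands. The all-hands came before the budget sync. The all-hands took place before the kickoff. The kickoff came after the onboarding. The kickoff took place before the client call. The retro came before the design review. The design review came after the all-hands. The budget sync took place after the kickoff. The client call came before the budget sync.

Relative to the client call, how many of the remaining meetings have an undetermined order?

4

Forced before the client call: the all-hands, the demo, the kickoff, and the onboarding; forced after the client call: the budget sync.
That leaves the design review, the post-mortem, the retro, and the standup with no forced order relative to the client call — 4.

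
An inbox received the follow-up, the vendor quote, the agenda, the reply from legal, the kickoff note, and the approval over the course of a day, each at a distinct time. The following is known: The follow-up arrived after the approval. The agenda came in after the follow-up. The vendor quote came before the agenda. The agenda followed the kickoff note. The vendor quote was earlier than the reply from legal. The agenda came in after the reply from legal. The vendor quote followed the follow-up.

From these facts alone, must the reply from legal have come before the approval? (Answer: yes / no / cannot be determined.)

no

Tracing the constraints gives the approval → the follow-up → the vendor quote → the reply from legal, so the approval must come before the reply from legal.
That means the reply from legal cannot be before the approval.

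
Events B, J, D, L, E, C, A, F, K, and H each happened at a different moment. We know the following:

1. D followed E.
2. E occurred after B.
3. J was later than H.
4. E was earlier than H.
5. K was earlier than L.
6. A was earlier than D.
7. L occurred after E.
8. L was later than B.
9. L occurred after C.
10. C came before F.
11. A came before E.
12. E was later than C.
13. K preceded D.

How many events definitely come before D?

Directly stated before D: A, E, and K.
B reaches D via B → E → D.
C reaches D via C → E → D.
No chain forces J (or any of the others) ahead of D.
That's A, B, C, E, and K — 5 in all.

5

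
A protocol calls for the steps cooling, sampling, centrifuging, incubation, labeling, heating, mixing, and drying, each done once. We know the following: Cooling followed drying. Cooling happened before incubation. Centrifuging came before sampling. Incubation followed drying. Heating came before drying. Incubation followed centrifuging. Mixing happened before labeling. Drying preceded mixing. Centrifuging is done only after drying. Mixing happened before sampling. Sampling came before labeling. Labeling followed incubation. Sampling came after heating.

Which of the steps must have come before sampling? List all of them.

centrifuging, drying, heating, mixing

Directly stated before sampling: centrifuging, heating, and mixing.
Drying reaches sampling via drying → mixing → sampling.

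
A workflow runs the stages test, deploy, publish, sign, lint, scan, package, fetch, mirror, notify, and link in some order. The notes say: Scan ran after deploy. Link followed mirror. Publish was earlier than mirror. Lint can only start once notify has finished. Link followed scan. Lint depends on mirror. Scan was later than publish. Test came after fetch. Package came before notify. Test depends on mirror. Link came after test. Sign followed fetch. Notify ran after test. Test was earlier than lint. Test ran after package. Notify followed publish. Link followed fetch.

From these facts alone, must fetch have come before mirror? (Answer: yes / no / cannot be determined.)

No chain of stated constraints runs from fetch to mirror, and none runs from mirror to fetch either.
So the relative order of fetch and mirror is not fixed by the given facts.

cannot be determined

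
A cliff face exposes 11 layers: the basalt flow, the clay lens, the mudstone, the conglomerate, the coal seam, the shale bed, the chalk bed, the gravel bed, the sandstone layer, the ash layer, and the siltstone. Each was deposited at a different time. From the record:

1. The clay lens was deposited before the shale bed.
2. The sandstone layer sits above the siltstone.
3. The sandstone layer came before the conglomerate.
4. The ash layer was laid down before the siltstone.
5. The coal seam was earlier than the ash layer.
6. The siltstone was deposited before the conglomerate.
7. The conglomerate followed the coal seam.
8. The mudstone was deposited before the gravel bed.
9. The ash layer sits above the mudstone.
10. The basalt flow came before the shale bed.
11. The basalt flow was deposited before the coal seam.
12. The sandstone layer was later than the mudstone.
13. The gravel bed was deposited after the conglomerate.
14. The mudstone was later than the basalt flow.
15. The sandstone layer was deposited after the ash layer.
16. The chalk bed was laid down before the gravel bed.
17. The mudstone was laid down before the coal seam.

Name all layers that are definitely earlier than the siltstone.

the ash layer, the basalt flow, the coal seam, the mudstone

Directly stated before the siltstone: the ash layer.
The basalt flow reaches the siltstone via the basalt flow → the mudstone → the ash layer → the siltstone.
The coal seam reaches the siltstone via the coal seam → the ash layer → the siltstone.
The mudstone reaches the siltstone via the mudstone → the ash layer → the siltstone.
No chain forces the clay lens (or any of the others) ahead of the siltstone.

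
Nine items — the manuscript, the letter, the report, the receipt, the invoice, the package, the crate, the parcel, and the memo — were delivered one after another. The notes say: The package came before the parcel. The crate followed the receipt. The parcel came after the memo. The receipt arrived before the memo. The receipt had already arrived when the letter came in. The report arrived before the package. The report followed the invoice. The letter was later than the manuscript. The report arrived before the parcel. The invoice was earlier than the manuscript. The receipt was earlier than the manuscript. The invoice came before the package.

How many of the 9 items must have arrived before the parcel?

Directly stated before the parcel: the memo, the package, and the report.
The invoice reaches the parcel via the invoice → the report → the parcel.
The receipt reaches the parcel via the receipt → the memo → the parcel.
No chain forces the crate (or any of the others) ahead of the parcel.
That's the invoice, the memo, the package, the receipt, and the report — 5 in all.

5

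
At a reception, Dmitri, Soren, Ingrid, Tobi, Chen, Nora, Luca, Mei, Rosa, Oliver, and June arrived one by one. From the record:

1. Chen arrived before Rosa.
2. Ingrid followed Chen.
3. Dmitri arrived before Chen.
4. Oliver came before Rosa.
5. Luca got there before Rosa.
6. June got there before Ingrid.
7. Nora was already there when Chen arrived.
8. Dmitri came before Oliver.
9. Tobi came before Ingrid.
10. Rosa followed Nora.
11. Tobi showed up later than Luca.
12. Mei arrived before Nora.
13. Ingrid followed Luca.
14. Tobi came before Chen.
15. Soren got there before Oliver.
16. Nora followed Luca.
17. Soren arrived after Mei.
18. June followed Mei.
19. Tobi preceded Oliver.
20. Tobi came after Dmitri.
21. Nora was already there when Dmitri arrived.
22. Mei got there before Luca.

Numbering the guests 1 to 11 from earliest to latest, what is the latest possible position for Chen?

Chen must come before Ingrid and Rosa — 2 guests forced after them.
Everything else can be placed before Chen in some valid order, so Chen can sit as late as position 11 − 2 = 9.

9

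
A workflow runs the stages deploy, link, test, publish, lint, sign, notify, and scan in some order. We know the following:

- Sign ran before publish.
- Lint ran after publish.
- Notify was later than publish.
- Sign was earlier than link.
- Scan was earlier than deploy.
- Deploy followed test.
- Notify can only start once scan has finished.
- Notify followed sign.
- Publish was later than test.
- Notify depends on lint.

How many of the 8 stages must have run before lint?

Directly stated before lint: publish.
Sign reaches lint via sign → publish → lint.
Test reaches lint via test → publish → lint.
That's publish, sign, and test — 3 in all.

3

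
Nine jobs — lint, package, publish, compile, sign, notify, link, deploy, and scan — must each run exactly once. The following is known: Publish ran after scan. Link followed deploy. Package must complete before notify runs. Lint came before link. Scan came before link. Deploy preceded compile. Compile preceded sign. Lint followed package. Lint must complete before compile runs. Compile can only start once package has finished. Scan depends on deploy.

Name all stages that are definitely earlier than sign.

compile, deploy, lint, package

Directly stated before sign: compile.
Deploy reaches sign via deploy → compile → sign.
Lint reaches sign via lint → compile → sign.
Package reaches sign via package → compile → sign.
No chain forces scan (or any of the others) ahead of sign.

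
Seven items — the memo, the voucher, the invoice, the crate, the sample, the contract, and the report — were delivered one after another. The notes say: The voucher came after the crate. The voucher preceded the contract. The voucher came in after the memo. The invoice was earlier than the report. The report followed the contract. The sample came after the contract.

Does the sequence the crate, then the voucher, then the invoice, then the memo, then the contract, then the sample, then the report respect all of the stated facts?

The constraints require the memo before the voucher, but in the proposed sequence the voucher appears ahead of the memo. That one violation is enough.

no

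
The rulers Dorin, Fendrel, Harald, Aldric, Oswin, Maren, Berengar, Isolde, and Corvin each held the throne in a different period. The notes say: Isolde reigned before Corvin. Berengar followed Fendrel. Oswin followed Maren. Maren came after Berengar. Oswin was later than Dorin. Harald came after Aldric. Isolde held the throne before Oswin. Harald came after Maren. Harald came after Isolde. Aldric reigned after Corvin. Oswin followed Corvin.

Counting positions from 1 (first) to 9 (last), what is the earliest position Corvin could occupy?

Isolde must come before Corvin — 1 forced predecessor.
Nothing else is forced ahead of Corvin, so their earliest slot is position 1 + 1 = 2.

2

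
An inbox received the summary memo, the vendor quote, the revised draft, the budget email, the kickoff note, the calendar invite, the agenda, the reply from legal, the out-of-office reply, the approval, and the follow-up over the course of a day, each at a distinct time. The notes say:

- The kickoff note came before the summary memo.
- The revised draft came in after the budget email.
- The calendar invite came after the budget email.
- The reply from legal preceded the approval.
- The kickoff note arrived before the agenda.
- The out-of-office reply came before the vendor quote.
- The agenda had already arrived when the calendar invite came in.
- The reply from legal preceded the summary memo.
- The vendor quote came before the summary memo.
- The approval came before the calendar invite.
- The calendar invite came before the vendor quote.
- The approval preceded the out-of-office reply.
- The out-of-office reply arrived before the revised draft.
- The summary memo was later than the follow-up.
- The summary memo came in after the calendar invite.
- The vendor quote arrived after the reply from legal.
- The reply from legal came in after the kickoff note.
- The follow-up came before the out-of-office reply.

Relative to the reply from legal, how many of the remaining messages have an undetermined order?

3

Forced before the reply from legal: the kickoff note; forced after the reply from legal: the approval, the calendar invite, the out-of-office reply, the revised draft, the summary memo, and the vendor quote.
That leaves the agenda, the budget email, and the follow-up with no forced order relative to the reply from legal — 3.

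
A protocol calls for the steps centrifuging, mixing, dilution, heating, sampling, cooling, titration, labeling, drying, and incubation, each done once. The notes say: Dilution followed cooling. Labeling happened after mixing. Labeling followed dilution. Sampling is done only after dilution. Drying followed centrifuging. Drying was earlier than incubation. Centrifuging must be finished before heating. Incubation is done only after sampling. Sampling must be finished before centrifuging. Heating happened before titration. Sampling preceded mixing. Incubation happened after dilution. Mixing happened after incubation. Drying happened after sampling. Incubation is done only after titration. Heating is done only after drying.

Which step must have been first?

cooling

Cooling has a chain of constraints placing it before every other step, so cooling must be first.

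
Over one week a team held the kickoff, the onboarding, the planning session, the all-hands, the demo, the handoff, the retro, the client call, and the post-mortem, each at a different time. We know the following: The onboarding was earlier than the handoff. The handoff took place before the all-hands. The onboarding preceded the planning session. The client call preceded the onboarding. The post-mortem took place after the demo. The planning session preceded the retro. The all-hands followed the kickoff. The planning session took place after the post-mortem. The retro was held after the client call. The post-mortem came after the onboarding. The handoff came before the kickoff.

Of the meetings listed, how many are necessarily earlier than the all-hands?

4

Directly stated before the all-hands: the handoff and the kickoff.
The client call reaches the all-hands via the client call → the onboarding → the handoff → the all-hands.
The onboarding reaches the all-hands via the onboarding → the handoff → the all-hands.
That's the client call, the handoff, the kickoff, and the onboarding — 4 in all.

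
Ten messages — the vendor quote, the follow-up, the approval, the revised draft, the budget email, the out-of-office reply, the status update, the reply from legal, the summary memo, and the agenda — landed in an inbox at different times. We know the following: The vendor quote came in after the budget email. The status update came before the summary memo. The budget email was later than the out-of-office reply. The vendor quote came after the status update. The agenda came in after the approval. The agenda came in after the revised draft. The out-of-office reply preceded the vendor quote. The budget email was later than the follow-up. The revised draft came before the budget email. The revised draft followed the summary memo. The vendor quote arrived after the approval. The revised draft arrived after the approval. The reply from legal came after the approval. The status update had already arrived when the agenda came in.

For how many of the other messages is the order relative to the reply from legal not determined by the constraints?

Forced before the reply from legal: the approval.
That leaves the agenda, the budget email, the follow-up, the out-of-office reply, the revised draft, the status update, the summary memo, and the vendor quote with no forced order relative to the reply from legal — 8.

8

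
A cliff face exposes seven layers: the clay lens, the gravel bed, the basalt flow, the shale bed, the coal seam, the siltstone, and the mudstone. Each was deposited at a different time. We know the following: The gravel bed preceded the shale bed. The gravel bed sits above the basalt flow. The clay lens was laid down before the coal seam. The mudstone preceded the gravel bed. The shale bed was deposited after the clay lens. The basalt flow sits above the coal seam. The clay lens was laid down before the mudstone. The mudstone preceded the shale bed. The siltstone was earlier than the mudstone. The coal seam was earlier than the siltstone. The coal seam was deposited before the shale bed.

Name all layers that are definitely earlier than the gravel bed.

Directly stated before the gravel bed: the basalt flow and the mudstone.
The clay lens reaches the gravel bed via the clay lens → the mudstone → the gravel bed.
The coal seam reaches the gravel bed via the coal seam → the basalt flow → the gravel bed.
The siltstone reaches the gravel bed via the siltstone → the mudstone → the gravel bed.

the basalt flow, the clay lens, the coal seam, the mudstone, the siltstone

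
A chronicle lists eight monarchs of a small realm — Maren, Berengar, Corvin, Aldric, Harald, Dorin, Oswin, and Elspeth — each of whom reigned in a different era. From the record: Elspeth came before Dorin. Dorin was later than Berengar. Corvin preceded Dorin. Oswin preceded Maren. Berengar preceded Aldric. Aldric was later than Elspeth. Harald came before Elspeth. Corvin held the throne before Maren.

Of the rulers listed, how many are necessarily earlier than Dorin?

Directly stated before Dorin: Berengar, Corvin, and Elspeth.
Harald reaches Dorin via Harald → Elspeth → Dorin.
That's Berengar, Corvin, Elspeth, and Harald — 4 in all.

4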